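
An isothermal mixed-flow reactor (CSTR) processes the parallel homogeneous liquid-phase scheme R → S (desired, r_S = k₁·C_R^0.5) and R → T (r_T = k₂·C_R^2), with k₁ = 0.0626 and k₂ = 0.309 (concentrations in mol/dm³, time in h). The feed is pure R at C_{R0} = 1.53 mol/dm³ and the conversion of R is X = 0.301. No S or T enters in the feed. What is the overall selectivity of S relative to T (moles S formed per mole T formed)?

0.183

Exit C_R = C_{R0}(1−X) = 1.53×0.699 = 1.069 mol/dm³.
A CSTR operates uniformly at the exit composition, giving r_S = 0.06474 and r_T = 0.3534 (each k·C_R^n at C_R = 1.069).
Overall selectivity = C_S/C_T = r_Sτ/(r_Tτ) = r_S/r_T = 0.183.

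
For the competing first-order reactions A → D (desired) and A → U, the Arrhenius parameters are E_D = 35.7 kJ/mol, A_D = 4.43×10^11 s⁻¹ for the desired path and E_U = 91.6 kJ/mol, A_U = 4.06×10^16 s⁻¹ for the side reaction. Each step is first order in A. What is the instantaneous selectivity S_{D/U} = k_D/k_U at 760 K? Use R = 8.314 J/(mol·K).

0.0759

With equal orders, S_{D/U} = k_D/k_U = (A_D/A_U)·exp[(E_U−E_D)/(RT)].
(E_U−E_D)/(RT) = (91.6−35.7)×10³/(8.314×760) = 55900/6319 = 8.847.
k_D/k_U = (4.43×10^11/4.06×10^16)·exp(8.847) = 1.091×10^-5 × 6952 = 0.0759.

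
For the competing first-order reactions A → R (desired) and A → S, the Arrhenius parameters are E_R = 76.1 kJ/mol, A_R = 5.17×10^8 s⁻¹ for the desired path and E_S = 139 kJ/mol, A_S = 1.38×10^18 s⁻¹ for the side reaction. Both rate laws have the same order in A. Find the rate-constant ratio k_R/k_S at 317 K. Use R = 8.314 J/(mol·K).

k_R/k_S = (A_R/A_S)·exp[−(E_R−E_S)/(RT)] = (A_R/A_S)·exp[(E_S−E_R)/(RT)].
(E_S−E_R)/(RT) = (139−76.1)×10³/(8.314×317) = 62900/2636 = 23.87.
k_R/k_S = (5.17×10^8/1.38×10^18)·exp(23.87) = 3.746×10^-10 × 2.317×10^10 = 8.68.

8.68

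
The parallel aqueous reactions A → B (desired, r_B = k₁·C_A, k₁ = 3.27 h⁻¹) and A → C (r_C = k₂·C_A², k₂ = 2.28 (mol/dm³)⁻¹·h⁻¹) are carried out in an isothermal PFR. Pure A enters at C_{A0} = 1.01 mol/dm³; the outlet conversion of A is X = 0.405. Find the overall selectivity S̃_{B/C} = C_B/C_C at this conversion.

C_A = C_{A0}(1−X) = 0.6009 mol/dm³.
Along a PFR/batch, dC_B/dC_A = −r_B/(r_B+r_C) = −k₁/(k₁+k₂·C_A).
Integrating from C_{A0} to C_A: C_B = (3.27/2.28)·ln[(3.27+2.28·1.01)/(3.27+2.28·0.601)] = 1.434·ln(5.573/4.640) = 0.2627 mol/dm³.
C_C = (C_{A0}−C_A)−C_B = 0.1464 mol/dm³; S̃_{B/C} = 0.2627/0.1464 = 1.79.

1.79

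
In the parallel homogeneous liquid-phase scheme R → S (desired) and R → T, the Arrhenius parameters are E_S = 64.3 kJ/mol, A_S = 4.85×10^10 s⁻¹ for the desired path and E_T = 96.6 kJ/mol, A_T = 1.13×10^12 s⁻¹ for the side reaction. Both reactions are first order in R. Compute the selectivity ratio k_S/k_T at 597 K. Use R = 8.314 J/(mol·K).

28.8

Since both paths have the same order in R, the concentration cancels and S_{S/T} = k_S/k_T = (A_S/A_T)·exp[(E_T−E_S)/(RT)].
(E_T−E_S)/(RT) = (96.6−64.3)×10³/(8.314×597) = 32300/4963 = 6.508.
k_S/k_T = (4.85×10^10/1.13×10^12)·exp(6.508) = 0.04292 × 670.2 = 28.8.
Since E_S < E_T, lowering the temperature improves selectivity toward S.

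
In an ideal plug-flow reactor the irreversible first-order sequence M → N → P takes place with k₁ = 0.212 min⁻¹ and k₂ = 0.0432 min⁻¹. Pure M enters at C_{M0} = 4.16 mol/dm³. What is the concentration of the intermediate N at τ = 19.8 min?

For first-order series with pure M initially, C_N(τ) = k₁C_{M0}/(k₂−k₁)·(e^(−k₁τ) − e^(−k₂τ)).
e^(−k₁τ) = e^(−0.212×19.8) = e^(−4.198) = 0.01503; e^(−k₂τ) = e^(−0.8554) = 0.4251.
C_N = 0.212×4.16/(0.0432−0.212) × (0.01503−0.4251) = (-5.225)×(-0.4101) = 2.143 mol/dm³.

2.14 mol/dm³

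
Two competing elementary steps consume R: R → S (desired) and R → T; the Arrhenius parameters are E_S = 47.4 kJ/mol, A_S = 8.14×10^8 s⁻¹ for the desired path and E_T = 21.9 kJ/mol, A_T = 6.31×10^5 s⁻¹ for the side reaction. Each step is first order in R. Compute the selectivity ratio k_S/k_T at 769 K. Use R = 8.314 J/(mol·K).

With equal orders, S_{S/T} = k_S/k_T = (A_S/A_T)·exp[(E_T−E_S)/(RT)].
(E_T−E_S)/(RT) = (21.9−47.4)×10³/(8.314×769) = -25500/6393 = -3.988.
k_S/k_T = (8.14×10^8/6.31×10^5)·exp(-3.988) = 1290 × 0.01853 = 23.9.
Since E_S > E_T, raising the temperature improves selectivity toward S.

23.9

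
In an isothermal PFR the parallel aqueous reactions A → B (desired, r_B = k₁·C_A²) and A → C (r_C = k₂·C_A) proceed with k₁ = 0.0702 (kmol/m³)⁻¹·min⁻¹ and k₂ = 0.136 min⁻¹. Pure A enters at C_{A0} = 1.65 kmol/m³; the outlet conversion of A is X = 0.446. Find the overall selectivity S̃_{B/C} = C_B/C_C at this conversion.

0.655

C_A = C_{A0}(1−X) = 0.9141 kmol/m³.
Along a PFR/batch, dC_C/dC_A = −r_C/(r_B+r_C) = −k₂/(k₂+k₁·C_A).
Integrating from C_{A0} to C_A: C_C = (0.136/0.0702)·ln[(0.136+0.0702·1.65)/(0.136+0.0702·0.914)] = 1.937·ln(0.2518/0.2002) = 0.4448 kmol/m³.
Then C_B = (C_{A0}−C_A) − C_C = 0.7359 − 0.4448 = 0.2911 kmol/m³.
S̃_{B/C} = C_B/C_C = 0.2911/0.4448 = 0.655.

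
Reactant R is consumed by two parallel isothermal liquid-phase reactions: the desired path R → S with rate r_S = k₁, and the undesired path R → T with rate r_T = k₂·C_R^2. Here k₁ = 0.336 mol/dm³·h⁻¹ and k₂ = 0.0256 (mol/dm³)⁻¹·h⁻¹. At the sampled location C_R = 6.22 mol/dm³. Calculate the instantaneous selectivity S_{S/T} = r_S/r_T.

0.339

S_{S/T} = r_S/r_T = (k₁)/(k₂·C_R^2) = (k₁/k₂)·C_R^-2.
= (0.336) / (0.0256×6.220^2) = 0.3360/0.9904 = 0.339.
The undesired path is higher order in R, so low C_R (CSTR or dilute feed) favours S.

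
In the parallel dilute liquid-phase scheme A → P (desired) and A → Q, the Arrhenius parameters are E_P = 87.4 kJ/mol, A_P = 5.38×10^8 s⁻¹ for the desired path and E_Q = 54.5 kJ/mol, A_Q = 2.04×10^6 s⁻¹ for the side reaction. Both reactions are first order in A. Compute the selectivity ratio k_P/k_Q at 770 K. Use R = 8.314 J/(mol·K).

1.55

k_P/k_Q = (A_P/A_Q)·exp[−(E_P−E_Q)/(RT)] = (A_P/A_Q)·exp[(E_Q−E_P)/(RT)].
(E_Q−E_P)/(RT) = (54.5−87.4)×10³/(8.314×770) = -32900/6402 = -5.139.
k_P/k_Q = (5.38×10^8/2.04×10^6)·exp(-5.139) = 263.7 × 0.005862 = 1.55.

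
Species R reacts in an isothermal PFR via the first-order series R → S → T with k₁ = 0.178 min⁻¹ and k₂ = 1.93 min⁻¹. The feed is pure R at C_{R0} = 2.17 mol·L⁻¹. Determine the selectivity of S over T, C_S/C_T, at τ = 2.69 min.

The intermediate concentration in a first-order A→B→C sequence is C_S = k₁C_{R0}(e^(−k₁τ) − e^(−k₂τ))/(k₂−k₁).
e^(−k₁τ) = e^(−0.178×2.69) = e^(−0.4788) = 0.6195; e^(−k₂τ) = e^(−5.192) = 0.005563.
C_S = 0.178×2.17/(1.93−0.178) × (0.6195−0.005563) = 0.2205×0.6140 = 0.1354 mol·L⁻¹.
C_R = C_{R0}e^(−k₁τ) = 1.344 mol·L⁻¹, so C_T = C_{R0}−C_R−C_S = 0.6903 mol·L⁻¹; C_S/C_T = 0.196.

0.196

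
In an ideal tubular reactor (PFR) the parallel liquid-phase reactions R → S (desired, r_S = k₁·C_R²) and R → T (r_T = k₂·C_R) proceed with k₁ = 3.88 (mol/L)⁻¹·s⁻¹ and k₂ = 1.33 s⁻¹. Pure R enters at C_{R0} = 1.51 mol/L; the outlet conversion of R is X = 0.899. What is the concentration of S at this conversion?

0.905 mol/L

C_R = C_{R0}(1−X) = 0.1525 mol/L.
Along a PFR/batch, dC_T/dC_R = −r_T/(r_S+r_T) = −k₂/(k₂+k₁·C_R).
Integrating from C_{R0} to C_R: C_T = (1.33/3.88)·ln[(1.33+3.88·1.51)/(1.33+3.88·0.153)] = 0.3428·ln(7.189/1.922) = 0.4522 mol/L.
Then C_S = (C_{R0}−C_R) − C_T = 1.357 − 0.4522 = 0.9053 mol/L.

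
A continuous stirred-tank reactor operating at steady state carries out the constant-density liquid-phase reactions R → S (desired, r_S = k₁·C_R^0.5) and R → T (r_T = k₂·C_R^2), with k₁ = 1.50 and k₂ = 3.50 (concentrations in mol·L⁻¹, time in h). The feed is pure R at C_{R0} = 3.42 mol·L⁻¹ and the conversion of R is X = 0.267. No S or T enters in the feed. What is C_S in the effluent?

Exit C_R = C_{R0}(1−X) = 3.42×0.733 = 2.507 mol·L⁻¹.
In a CSTR the entire volume is at exit conditions, so r_S = 1.50×2.507^0.5 = 2.375 and r_T = 3.50×2.507^2 = 22.00.
Fraction of consumed R going to S: r_S/(r_S+r_T) = 0.09745.
C_S = 0.09745·C_{R0}·X = 0.09745×3.42×0.267 = 0.0890 mol·L⁻¹.

0.0890 mol·L⁻¹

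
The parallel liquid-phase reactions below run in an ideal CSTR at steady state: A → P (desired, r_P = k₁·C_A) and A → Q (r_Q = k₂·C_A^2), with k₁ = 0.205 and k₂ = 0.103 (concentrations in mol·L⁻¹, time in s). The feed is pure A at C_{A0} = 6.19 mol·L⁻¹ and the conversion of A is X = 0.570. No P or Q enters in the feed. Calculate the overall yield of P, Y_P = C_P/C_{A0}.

0.244

Exit C_A = C_{A0}(1−X) = 6.19×0.430 = 2.662 mol·L⁻¹.
A CSTR operates uniformly at the exit composition, giving r_P = 0.5456 and r_Q = 0.7297 (each k·C_A^n at C_A = 2.662).
Fraction of consumed A going to P: r_P/(r_P+r_Q) = 0.4278.
C_P = 0.4278·C_{A0}·X = 0.4278×6.19×0.570 = 1.51 mol·L⁻¹; Y_P = C_P/C_{A0} = 0.244.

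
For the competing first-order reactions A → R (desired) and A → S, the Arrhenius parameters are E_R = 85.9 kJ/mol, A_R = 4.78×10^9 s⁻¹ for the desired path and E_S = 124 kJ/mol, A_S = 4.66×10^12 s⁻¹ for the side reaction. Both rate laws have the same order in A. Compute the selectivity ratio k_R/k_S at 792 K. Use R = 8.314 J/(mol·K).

0.334

Since both paths have the same order in A, the concentration cancels and S_{R/S} = k_R/k_S = (A_R/A_S)·exp[(E_S−E_R)/(RT)].
(E_S−E_R)/(RT) = (124−85.9)×10³/(8.314×792) = 38100/6585 = 5.786.
k_R/k_S = (4.78×10^9/4.66×10^12)·exp(5.786) = 0.001026 × 325.8 = 0.334.
Since E_R < E_S, lowering the temperature improves selectivity toward R.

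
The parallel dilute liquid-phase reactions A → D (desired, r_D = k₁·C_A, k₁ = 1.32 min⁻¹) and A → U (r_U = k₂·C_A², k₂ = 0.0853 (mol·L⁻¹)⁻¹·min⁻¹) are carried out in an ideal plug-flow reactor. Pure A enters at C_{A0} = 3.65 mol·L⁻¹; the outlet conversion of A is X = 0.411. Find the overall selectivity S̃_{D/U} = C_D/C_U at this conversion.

5.36

C_A = C_{A0}(1−X) = 2.150 mol·L⁻¹.
Along a PFR/batch, dC_D/dC_A = −r_D/(r_D+r_U) = −k₁/(k₁+k₂·C_A).
Integrating from C_{A0} to C_A: C_D = (1.32/0.0853)·ln[(1.32+0.0853·3.65)/(1.32+0.0853·2.15)] = 15.47·ln(1.631/1.503) = 1.264 mol·L⁻¹.
C_U = (C_{A0}−C_A)−C_D = 0.2361 mol·L⁻¹; S̃_{D/U} = 1.264/0.2361 = 5.36.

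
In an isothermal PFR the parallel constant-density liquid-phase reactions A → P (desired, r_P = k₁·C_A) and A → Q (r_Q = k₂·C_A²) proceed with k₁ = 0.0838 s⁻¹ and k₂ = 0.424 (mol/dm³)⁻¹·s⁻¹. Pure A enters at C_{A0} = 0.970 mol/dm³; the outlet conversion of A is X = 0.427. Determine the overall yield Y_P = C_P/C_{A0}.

C_A = C_{A0}(1−X) = 0.5558 mol/dm³.
Along a PFR/batch, dC_P/dC_A = −r_P/(r_P+r_Q) = −k₁/(k₁+k₂·C_A).
Integrating from C_{A0} to C_A: C_P = (0.0838/0.424)·ln[(0.0838+0.424·0.970)/(0.0838+0.424·0.556)] = 0.1976·ln(0.4951/0.3195) = 0.08658 mol/dm³.
Y_P = C_P/C_{A0} = 0.08658/0.970 = 0.0893.

0.0893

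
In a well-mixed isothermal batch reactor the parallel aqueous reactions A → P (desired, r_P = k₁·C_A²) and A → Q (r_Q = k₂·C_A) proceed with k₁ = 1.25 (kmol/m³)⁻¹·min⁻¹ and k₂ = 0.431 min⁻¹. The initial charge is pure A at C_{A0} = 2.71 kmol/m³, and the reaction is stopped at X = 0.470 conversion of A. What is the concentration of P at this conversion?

1.09 kmol/m³

C_A = C_{A0}(1−X) = 1.436 kmol/m³.
Along a PFR/batch, dC_Q/dC_A = −r_Q/(r_P+r_Q) = −k₂/(k₂+k₁·C_A).
Integrating from C_{A0} to C_A: C_Q = (0.431/1.25)·ln[(0.431+1.25·2.71)/(0.431+1.25·1.44)] = 0.3448·ln(3.819/2.226) = 0.1860 kmol/m³.
Then C_P = (C_{A0}−C_A) − C_Q = 1.274 − 0.1860 = 1.088 kmol/m³.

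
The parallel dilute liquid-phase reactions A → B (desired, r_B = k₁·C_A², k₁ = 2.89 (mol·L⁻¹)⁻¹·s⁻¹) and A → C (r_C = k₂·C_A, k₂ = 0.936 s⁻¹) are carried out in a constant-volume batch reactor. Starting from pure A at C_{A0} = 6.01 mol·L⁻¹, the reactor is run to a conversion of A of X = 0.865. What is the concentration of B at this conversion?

4.64 mol·L⁻¹

C_A = C_{A0}(1−X) = 0.8114 mol·L⁻¹.
Along a PFR/batch, dC_C/dC_A = −r_C/(r_B+r_C) = −k₂/(k₂+k₁·C_A).
Integrating from C_{A0} to C_A: C_C = (0.936/2.89)·ln[(0.936+2.89·6.01)/(0.936+2.89·0.811)] = 0.3239·ln(18.30/3.281) = 0.5568 mol·L⁻¹.
Then C_B = (C_{A0}−C_A) − C_C = 5.199 − 0.5568 = 4.642 mol·L⁻¹.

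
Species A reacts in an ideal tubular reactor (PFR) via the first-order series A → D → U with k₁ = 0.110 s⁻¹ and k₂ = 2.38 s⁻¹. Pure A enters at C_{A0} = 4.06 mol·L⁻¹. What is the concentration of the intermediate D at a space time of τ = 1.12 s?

0.160 mol·L⁻¹

For first-order series with pure A initially, C_D(τ) = k₁C_{A0}/(k₂−k₁)·(e^(−k₁τ) − e^(−k₂τ)).
e^(−k₁τ) = e^(−0.110×1.12) = e^(−0.1232) = 0.8841; e^(−k₂τ) = e^(−2.666) = 0.06956.
C_D = 0.110×4.06/(2.38−0.110) × (0.8841−0.06956) = 0.1967×0.8145 = 0.1603 mol·L⁻¹.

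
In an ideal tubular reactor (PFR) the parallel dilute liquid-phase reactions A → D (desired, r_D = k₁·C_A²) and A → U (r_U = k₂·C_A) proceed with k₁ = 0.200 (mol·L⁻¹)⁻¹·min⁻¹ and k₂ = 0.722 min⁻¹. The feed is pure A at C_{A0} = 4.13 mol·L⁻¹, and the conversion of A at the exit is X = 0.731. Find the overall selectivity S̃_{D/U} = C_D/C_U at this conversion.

0.692

C_A = C_{A0}(1−X) = 1.111 mol·L⁻¹.
Along a PFR/batch, dC_U/dC_A = −r_U/(r_D+r_U) = −k₂/(k₂+k₁·C_A).
Integrating from C_{A0} to C_A: C_U = (0.722/0.200)·ln[(0.722+0.200·4.13)/(0.722+0.200·1.11)] = 3.610·ln(1.548/0.9442) = 1.785 mol·L⁻¹.
Then C_D = (C_{A0}−C_A) − C_U = 3.019 − 1.785 = 1.234 mol·L⁻¹.
S̃_{D/U} = C_D/C_U = 1.234/1.785 = 0.692.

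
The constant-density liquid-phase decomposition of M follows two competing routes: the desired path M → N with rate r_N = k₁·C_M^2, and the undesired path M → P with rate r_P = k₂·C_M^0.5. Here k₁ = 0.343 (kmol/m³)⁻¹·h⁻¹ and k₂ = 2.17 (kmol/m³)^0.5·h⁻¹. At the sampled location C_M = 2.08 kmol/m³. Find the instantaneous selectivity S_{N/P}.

S_{N/P} = r_N/r_P = (k₁·C_M^2)/(k₂·C_M^0.5) = (k₁/k₂)·C_M^1.5.
= (0.343×2.080^2) / (2.17×2.080^0.5) = 1.484/3.130 = 0.474.

0.474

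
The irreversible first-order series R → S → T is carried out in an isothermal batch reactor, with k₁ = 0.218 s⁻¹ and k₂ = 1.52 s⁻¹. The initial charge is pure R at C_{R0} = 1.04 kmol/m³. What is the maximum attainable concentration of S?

0.108 kmol/m³

Evaluating C_S at t_opt = ln(k₂/k₁)/(k₂−k₁) gives C_{S,max}/C_{R0} = (k₁/k₂)^[k₂/(k₂−k₁)].
= (0.218/1.52)^(1.52/(1.52−0.218)) = (0.1434)^(1.167) = 0.1036.
C_{S,max} = 0.1036×1.04 = 0.108 kmol/m³.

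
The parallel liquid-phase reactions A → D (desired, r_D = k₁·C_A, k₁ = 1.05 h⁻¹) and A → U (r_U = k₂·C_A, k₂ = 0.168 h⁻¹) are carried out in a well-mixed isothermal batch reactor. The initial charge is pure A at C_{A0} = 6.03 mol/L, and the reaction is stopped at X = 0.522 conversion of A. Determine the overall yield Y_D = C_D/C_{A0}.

0.450

C_A = C_{A0}(1−X) = 2.882 mol/L.
Both paths are first order in A, so the instantaneous fraction to D is constant: dC_D/d(−C_A) = k₁/(k₁+k₂) = 0.8621.
C_D = 0.8621·(C_{A0}−C_A) = 0.8621×3.148 = 2.71 mol/L.
Y_D = C_D/C_{A0} = 2.714/6.03 = 0.450.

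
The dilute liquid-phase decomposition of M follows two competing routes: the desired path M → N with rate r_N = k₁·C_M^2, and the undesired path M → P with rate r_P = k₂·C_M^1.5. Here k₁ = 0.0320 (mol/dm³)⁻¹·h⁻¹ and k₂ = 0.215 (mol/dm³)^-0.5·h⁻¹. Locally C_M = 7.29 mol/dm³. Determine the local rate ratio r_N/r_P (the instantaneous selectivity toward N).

0.402

S_{N/P} = r_N/r_P = (k₁·C_M^2)/(k₂·C_M^1.5) = (k₁/k₂)·C_M^0.5.
= (0.0320×7.290^2) / (0.215×7.290^1.5) = 1.701/4.232 = 0.402.
Since the desired path is higher order in M, keeping C_M high (PFR or concentrated feed) favours N.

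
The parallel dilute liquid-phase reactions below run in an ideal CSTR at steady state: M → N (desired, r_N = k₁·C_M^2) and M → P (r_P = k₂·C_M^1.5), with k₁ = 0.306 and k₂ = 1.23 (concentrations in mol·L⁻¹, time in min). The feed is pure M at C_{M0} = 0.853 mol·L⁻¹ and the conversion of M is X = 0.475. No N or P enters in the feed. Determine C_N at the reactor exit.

Exit C_M = C_{M0}(1−X) = 0.853×0.525 = 0.4478 mol·L⁻¹.
In a CSTR the entire volume is at exit conditions, so r_N = 0.306×0.4478^2 = 0.06137 and r_P = 1.23×0.4478^1.5 = 0.3686.
Fraction of consumed M going to N: r_N/(r_N+r_P) = 0.1427.
C_N = 0.1427·C_{M0}·X = 0.1427×0.853×0.475 = 0.0578 mol·L⁻¹.

0.0578 mol·L⁻¹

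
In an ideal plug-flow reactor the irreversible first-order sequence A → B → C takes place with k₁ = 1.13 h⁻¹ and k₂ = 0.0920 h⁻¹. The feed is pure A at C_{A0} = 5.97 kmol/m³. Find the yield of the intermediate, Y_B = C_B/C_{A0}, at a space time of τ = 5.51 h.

For first-order series with pure A initially, C_B(τ) = k₁C_{A0}/(k₂−k₁)·(e^(−k₁τ) − e^(−k₂τ)).
e^(−k₁τ) = e^(−1.13×5.51) = e^(−6.226) = 0.001977; e^(−k₂τ) = e^(−0.5069) = 0.6023.
C_B = 1.13×5.97/(0.0920−1.13) × (0.001977−0.6023) = (-6.499)×(-0.6004) = 3.902 kmol/m³.
Y_B = C_B/C_{A0} = 3.902/5.97 = 0.654.

0.654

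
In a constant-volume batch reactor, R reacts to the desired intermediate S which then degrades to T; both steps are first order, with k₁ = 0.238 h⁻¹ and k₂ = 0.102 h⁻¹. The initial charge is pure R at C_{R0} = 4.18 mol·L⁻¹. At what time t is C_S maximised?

6.23 h

For first-order series the maximum of C_S occurs at t_opt = ln(k₂/k₁)/(k₂−k₁).
= ln(0.102/0.238)/(0.102−0.238) = ln(0.4286)/-0.1360 = -0.8473/-0.1360 = 6.23 h.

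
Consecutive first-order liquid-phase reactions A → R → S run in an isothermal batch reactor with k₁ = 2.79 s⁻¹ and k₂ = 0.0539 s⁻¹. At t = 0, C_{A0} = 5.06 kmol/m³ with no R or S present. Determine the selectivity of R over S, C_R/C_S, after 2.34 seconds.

8.87

Solving the coupled first-order balances gives C_R(t) = [k₁/(k₂−k₁)]·C_{A0}·(e^(−k₁t) − e^(−k₂t)).
e^(−k₁t) = e^(−2.79×2.34) = e^(−6.529) = 0.001461; e^(−k₂t) = e^(−0.1261) = 0.8815.
C_R = 2.79×5.06/(0.0539−2.79) × (0.001461−0.8815) = (-5.160)×(-0.8800) = 4.541 kmol/m³.
C_A = C_{A0}e^(−k₁t) = 0.007393 kmol/m³, so C_S = C_{A0}−C_A−C_R = 0.5119 kmol/m³; C_R/C_S = 8.87.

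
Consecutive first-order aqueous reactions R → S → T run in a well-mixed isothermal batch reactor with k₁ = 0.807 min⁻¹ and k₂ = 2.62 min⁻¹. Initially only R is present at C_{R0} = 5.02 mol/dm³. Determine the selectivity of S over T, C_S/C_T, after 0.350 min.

1.78

The intermediate concentration in a first-order A→B→C sequence is C_S = k₁C_{R0}(e^(−k₁t) − e^(−k₂t))/(k₂−k₁).
e^(−k₁t) = e^(−0.807×0.350) = e^(−0.2824) = 0.7539; e^(−k₂t) = e^(−0.9170) = 0.3997.
C_S = 0.807×5.02/(2.62−0.807) × (0.7539−0.3997) = 2.234×0.3542 = 0.7915 mol/dm³.
C_R = C_{R0}e^(−k₁t) = 3.785 mol/dm³, so C_T = C_{R0}−C_R−C_S = 0.4438 mol/dm³; C_S/C_T = 1.78.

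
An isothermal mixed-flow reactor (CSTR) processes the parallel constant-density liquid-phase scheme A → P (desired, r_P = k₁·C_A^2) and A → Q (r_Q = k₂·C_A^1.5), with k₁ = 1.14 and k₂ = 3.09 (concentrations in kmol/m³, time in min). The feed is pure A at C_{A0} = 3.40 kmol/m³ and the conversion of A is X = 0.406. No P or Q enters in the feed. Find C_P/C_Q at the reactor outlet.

Exit C_A = C_{A0}(1−X) = 3.40×0.594 = 2.020 kmol/m³.
A CSTR operates uniformly at the exit composition, giving r_P = 4.650 and r_Q = 8.869 (each k·C_A^n at C_A = 2.020).
Overall selectivity = C_P/C_Q = r_Pτ/(r_Qτ) = r_P/r_Q = 0.524.

0.524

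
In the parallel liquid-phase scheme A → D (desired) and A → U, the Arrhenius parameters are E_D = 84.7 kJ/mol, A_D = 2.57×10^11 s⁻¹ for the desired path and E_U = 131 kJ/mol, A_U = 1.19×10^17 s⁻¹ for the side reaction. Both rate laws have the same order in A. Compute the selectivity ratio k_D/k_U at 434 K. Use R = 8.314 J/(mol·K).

0.807

With equal orders, S_{D/U} = k_D/k_U = (A_D/A_U)·exp[(E_U−E_D)/(RT)].
(E_U−E_D)/(RT) = (131−84.7)×10³/(8.314×434) = 46300/3608 = 12.83.
k_D/k_U = (2.57×10^11/1.19×10^17)·exp(12.83) = 2.160×10^-6 × 3.739×10^5 = 0.807.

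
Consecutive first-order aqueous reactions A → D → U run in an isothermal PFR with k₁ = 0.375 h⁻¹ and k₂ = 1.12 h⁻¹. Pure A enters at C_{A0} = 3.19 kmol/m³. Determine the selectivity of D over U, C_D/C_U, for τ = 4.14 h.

Solving the coupled first-order balances gives C_D(τ) = [k₁/(k₂−k₁)]·C_{A0}·(e^(−k₁τ) − e^(−k₂τ)).
e^(−k₁τ) = e^(−0.375×4.14) = e^(−1.552) = 0.2117; e^(−k₂τ) = e^(−4.637) = 0.009689.
C_D = 0.375×3.19/(1.12−0.375) × (0.2117−0.009689) = 1.606×0.2020 = 0.3244 kmol/m³.
C_A = C_{A0}e^(−k₁τ) = 0.6754 kmol/m³, so C_U = C_{A0}−C_A−C_D = 2.190 kmol/m³; C_D/C_U = 0.148.

0.148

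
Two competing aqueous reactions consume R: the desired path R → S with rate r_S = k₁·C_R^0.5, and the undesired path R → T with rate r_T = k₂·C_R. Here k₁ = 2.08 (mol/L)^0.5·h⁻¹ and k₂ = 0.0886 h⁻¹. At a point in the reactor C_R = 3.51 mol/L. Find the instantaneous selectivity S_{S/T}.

S_{S/T} = r_S/r_T = (k₁·C_R^0.5)/(k₂·C_R) = (k₁/k₂)·C_R^-0.5.
= (2.08×3.510^0.5) / (0.0886×3.510) = 3.897/0.3110 = 12.5.
The undesired path is higher order in R, so low C_R (CSTR or dilute feed) favours S.

12.5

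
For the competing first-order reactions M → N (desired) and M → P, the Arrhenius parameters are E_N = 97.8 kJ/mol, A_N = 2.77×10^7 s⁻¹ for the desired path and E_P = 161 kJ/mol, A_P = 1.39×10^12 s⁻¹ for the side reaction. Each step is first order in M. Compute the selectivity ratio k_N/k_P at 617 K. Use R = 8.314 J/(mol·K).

4.47

Since both paths have the same order in M, the concentration cancels and S_{N/P} = k_N/k_P = (A_N/A_P)·exp[(E_P−E_N)/(RT)].
(E_P−E_N)/(RT) = (161−97.8)×10³/(8.314×617) = 63200/5130 = 12.32.
k_N/k_P = (2.77×10^7/1.39×10^12)·exp(12.32) = 1.993×10^-5 × 2.242×10^5 = 4.47.
Since E_N < E_P, lowering the temperature improves selectivity toward N.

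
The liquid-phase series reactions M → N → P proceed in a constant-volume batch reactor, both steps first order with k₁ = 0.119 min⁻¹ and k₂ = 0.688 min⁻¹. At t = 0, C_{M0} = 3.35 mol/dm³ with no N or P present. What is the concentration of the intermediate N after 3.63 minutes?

The intermediate concentration in a first-order A→B→C sequence is C_N = k₁C_{M0}(e^(−k₁t) − e^(−k₂t))/(k₂−k₁).
e^(−k₁t) = e^(−0.119×3.63) = e^(−0.4320) = 0.6492; e^(−k₂t) = e^(−2.497) = 0.08230.
C_N = 0.119×3.35/(0.688−0.119) × (0.6492−0.08230) = 0.7006×0.5669 = 0.3972 mol/dm³.

0.397 mol/dm³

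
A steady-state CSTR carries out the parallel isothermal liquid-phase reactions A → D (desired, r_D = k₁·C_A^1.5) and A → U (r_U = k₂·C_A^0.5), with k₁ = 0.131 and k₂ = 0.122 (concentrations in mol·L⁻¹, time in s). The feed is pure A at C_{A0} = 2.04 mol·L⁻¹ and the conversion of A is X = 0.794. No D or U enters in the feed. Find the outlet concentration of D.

Exit C_A = C_{A0}(1−X) = 2.04×0.206 = 0.4202 mol·L⁻¹.
Rates in a CSTR are evaluated at the outlet concentration: r_D = 0.131×0.4202^1.5 = 0.03569, r_U = 0.122×0.4202^0.5 = 0.07909.
Fraction of consumed A going to D: r_D/(r_D+r_U) = 0.3109.
C_D = 0.3109·C_{A0}·X = 0.3109×2.04×0.794 = 0.504 mol·L⁻¹.

0.504 mol·L⁻¹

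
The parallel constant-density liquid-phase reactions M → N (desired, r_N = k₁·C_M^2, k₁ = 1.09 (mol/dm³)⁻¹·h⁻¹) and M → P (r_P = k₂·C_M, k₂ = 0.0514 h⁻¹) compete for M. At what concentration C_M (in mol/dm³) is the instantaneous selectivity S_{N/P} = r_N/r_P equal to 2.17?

S_{N/P} = (k₁/k₂)·C_M ⇒ C_M = S·k₂/k₁.
= 2.17×0.0514/1.09 = 0.102 mol/dm³.

0.102 mol/dm³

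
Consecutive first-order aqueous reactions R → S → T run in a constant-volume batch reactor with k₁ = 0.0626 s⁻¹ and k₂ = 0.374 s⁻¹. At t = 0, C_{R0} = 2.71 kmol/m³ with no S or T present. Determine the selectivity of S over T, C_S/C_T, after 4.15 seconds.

Solving the coupled first-order balances gives C_S(t) = [k₁/(k₂−k₁)]·C_{R0}·(e^(−k₁t) − e^(−k₂t)).
e^(−k₁t) = e^(−0.0626×4.15) = e^(−0.2598) = 0.7712; e^(−k₂t) = e^(−1.552) = 0.2118.
C_S = 0.0626×2.71/(0.374−0.0626) × (0.7712−0.2118) = 0.5448×0.5594 = 0.3048 kmol/m³.
C_R = C_{R0}e^(−k₁t) = 2.090 kmol/m³, so C_T = C_{R0}−C_R−C_S = 0.3153 kmol/m³; C_S/C_T = 0.967.

0.967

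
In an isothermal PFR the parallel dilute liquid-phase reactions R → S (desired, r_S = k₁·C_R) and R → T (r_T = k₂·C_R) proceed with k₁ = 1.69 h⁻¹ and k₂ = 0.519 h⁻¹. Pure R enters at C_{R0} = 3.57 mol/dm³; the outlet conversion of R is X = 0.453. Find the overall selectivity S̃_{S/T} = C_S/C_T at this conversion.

3.26

C_R = C_{R0}(1−X) = 1.953 mol/dm³.
Both paths are first order in R, so the instantaneous fraction to S is constant: dC_S/d(−C_R) = k₁/(k₁+k₂) = 0.7651.
C_S = 0.7651·(C_{R0}−C_R) = 0.7651×1.617 = 1.24 mol/dm³.
C_T = (C_{R0}−C_R)−C_S = 0.3800 mol/dm³; S̃_{S/T} = 1.237/0.3800 = 3.26.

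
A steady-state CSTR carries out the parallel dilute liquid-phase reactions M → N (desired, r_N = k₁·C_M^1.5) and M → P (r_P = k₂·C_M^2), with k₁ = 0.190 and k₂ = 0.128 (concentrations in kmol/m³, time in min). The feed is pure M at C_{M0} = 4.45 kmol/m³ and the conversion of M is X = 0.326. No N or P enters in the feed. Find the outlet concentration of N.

Exit C_M = C_{M0}(1−X) = 4.45×0.674 = 2.999 kmol/m³.
A CSTR operates uniformly at the exit composition, giving r_N = 0.9869 and r_P = 1.151 (each k·C_M^n at C_M = 2.999).
Fraction of consumed M going to N: r_N/(r_N+r_P) = 0.4615.
C_N = 0.4615·C_{M0}·X = 0.4615×4.45×0.326 = 0.670 kmol/m³.

0.670 kmol/m³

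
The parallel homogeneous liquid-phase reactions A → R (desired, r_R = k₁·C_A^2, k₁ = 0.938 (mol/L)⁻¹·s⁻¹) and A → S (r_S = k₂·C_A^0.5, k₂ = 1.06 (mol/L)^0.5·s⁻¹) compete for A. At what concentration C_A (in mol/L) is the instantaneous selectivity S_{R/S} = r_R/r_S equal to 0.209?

0.382 mol/L

S_{R/S} = (k₁/k₂)·C_A^1.5 ⇒ C_A = (S·k₂/k₁)^(1/1.5).
= (0.209×1.06/0.938)^(0.6667) = (0.2362)^(0.6667) = 0.382 mol/L.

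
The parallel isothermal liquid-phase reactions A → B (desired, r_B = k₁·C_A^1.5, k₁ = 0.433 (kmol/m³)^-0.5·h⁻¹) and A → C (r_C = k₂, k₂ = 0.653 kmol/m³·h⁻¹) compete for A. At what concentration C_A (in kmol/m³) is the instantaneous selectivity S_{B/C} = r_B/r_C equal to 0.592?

S_{B/C} = (k₁/k₂)·C_A^1.5 ⇒ C_A = (S·k₂/k₁)^(1/1.5).
= (0.592×0.653/0.433)^(0.6667) = (0.8928)^(0.6667) = 0.927 kmol/m³.

0.927 kmol/m³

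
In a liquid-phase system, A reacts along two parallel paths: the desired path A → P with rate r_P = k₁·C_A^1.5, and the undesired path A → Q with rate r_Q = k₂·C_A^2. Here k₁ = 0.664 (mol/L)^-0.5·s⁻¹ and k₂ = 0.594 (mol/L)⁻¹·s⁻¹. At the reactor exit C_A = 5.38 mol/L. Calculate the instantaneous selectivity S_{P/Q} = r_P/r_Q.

0.482

S_{P/Q} = r_P/r_Q = (k₁·C_A^1.5)/(k₂·C_A^2) = (k₁/k₂)·C_A^-0.5.
= (0.664×5.380^1.5) / (0.594×5.380^2) = 8.286/17.19 = 0.482.
The undesired path is higher order in A, so low C_A (CSTR or dilute feed) favours P.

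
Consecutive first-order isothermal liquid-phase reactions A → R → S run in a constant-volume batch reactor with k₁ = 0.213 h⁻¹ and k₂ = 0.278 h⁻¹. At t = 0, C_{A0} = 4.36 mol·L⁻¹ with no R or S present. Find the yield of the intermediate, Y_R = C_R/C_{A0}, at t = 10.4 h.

For first-order series with pure A initially, C_R(t) = k₁C_{A0}/(k₂−k₁)·(e^(−k₁t) − e^(−k₂t)).
e^(−k₁t) = e^(−0.213×10.4) = e^(−2.215) = 0.1091; e^(−k₂t) = e^(−2.891) = 0.05551.
C_R = 0.213×4.36/(0.278−0.213) × (0.1091−0.05551) = 14.29×0.05362 = 0.7661 mol·L⁻¹.
Y_R = C_R/C_{A0} = 0.7661/4.36 = 0.176.

0.176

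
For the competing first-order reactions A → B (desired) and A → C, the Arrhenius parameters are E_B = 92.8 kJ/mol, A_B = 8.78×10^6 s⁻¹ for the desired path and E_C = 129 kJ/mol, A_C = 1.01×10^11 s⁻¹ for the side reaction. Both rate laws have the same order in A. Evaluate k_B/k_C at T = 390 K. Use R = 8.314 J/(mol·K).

Since both paths have the same order in A, the concentration cancels and S_{B/C} = k_B/k_C = (A_B/A_C)·exp[(E_C−E_B)/(RT)].
(E_C−E_B)/(RT) = (129−92.8)×10³/(8.314×390) = 36200/3242 = 11.16.
k_B/k_C = (8.78×10^6/1.01×10^11)·exp(11.16) = 8.693×10^-5 × 70570 = 6.13.
Since E_B < E_C, lowering the temperature improves selectivity toward B.

6.13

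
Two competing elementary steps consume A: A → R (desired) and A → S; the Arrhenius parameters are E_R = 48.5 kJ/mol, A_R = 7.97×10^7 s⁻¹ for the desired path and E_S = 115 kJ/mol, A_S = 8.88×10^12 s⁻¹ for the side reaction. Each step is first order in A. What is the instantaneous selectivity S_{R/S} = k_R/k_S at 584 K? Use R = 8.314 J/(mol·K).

7.97

With equal orders, S_{R/S} = k_R/k_S = (A_R/A_S)·exp[(E_S−E_R)/(RT)].
(E_S−E_R)/(RT) = (115−48.5)×10³/(8.314×584) = 66500/4855 = 13.70.
k_R/k_S = (7.97×10^7/8.88×10^12)·exp(13.70) = 8.975×10^-6 × 8.875×10^5 = 7.97.
Since E_R < E_S, lowering the temperature improves selectivity toward R.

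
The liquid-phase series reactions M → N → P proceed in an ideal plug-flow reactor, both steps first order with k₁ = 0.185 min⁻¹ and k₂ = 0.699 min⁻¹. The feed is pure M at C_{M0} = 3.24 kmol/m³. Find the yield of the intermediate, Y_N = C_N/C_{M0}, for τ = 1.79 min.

0.155

Solving the coupled first-order balances gives C_N(τ) = [k₁/(k₂−k₁)]·C_{M0}·(e^(−k₁τ) − e^(−k₂τ)).
e^(−k₁τ) = e^(−0.185×1.79) = e^(−0.3311) = 0.7181; e^(−k₂τ) = e^(−1.251) = 0.2862.
C_N = 0.185×3.24/(0.699−0.185) × (0.7181−0.2862) = 1.166×0.4319 = 0.5037 kmol/m³.
Y_N = C_N/C_{M0} = 0.5037/3.24 = 0.155.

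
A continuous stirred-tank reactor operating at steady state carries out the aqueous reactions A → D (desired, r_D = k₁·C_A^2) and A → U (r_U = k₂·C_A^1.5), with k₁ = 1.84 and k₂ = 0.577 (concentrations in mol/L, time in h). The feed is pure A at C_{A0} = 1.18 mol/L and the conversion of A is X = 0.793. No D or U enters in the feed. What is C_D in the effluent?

0.572 mol/L

Exit C_A = C_{A0}(1−X) = 1.18×0.207 = 0.2443 mol/L.
Rates in a CSTR are evaluated at the outlet concentration: r_D = 1.84×0.2443^2 = 0.1098, r_U = 0.577×0.2443^1.5 = 0.06966.
Fraction of consumed A going to D: r_D/(r_D+r_U) = 0.6118.
C_D = 0.6118·C_{A0}·X = 0.6118×1.18×0.793 = 0.572 mol/L.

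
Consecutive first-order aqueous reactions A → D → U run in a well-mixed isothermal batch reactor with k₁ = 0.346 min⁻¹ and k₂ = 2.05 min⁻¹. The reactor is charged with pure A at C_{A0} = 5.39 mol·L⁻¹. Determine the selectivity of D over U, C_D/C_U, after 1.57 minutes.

0.355

The intermediate concentration in a first-order A→B→C sequence is C_D = k₁C_{A0}(e^(−k₁t) − e^(−k₂t))/(k₂−k₁).
e^(−k₁t) = e^(−0.346×1.57) = e^(−0.5432) = 0.5809; e^(−k₂t) = e^(−3.218) = 0.04002.
C_D = 0.346×5.39/(2.05−0.346) × (0.5809−0.04002) = 1.094×0.5409 = 0.5919 mol·L⁻¹.
C_A = C_{A0}e^(−k₁t) = 3.131 mol·L⁻¹, so C_U = C_{A0}−C_A−C_D = 1.667 mol·L⁻¹; C_D/C_U = 0.355.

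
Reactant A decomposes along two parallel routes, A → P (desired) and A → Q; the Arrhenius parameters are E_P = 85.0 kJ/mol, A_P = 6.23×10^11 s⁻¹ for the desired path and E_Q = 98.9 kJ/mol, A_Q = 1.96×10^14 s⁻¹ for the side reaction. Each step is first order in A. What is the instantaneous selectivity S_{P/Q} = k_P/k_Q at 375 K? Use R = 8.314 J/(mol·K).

0.274

With equal orders, S_{P/Q} = k_P/k_Q = (A_P/A_Q)·exp[(E_Q−E_P)/(RT)].
(E_Q−E_P)/(RT) = (98.9−85.0)×10³/(8.314×375) = 13900/3118 = 4.458.
k_P/k_Q = (6.23×10^11/1.96×10^14)·exp(4.458) = 0.003179 × 86.34 = 0.274.
Since E_P < E_Q, lowering the temperature improves selectivity toward P.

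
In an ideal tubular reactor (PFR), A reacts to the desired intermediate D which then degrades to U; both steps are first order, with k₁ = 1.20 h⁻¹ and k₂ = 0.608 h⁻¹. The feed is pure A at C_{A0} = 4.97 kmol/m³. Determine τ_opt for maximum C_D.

1.15 h

For first-order series the maximum of C_D occurs at τ_opt = ln(k₂/k₁)/(k₂−k₁).
= ln(0.608/1.20)/(0.608−1.20) = ln(0.5067)/-0.5920 = -0.6799/-0.5920 = 1.15 h.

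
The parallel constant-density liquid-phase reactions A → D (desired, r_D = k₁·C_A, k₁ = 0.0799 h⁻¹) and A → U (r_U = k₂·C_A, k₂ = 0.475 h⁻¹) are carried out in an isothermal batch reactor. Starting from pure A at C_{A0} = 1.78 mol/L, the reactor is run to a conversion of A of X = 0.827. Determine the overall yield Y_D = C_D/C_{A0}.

C_A = C_{A0}(1−X) = 0.3079 mol/L.
Both paths are first order in A, so the instantaneous fraction to D is constant: dC_D/d(−C_A) = k₁/(k₁+k₂) = 0.1440.
C_D = 0.1440·(C_{A0}−C_A) = 0.1440×1.472 = 0.212 mol/L.
Y_D = C_D/C_{A0} = 0.2120/1.78 = 0.119.

0.119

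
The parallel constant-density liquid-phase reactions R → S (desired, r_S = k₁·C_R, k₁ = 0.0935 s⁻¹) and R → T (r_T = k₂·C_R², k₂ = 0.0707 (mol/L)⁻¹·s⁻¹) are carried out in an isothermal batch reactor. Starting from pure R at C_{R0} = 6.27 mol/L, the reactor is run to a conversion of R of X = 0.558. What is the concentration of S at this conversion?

0.817 mol/L

C_R = C_{R0}(1−X) = 2.771 mol/L.
Along a PFR/batch, dC_S/dC_R = −r_S/(r_S+r_T) = −k₁/(k₁+k₂·C_R).
Integrating from C_{R0} to C_R: C_S = (0.0935/0.0707)·ln[(0.0935+0.0707·6.27)/(0.0935+0.0707·2.77)] = 1.322·ln(0.5368/0.2894) = 0.8169 mol/L.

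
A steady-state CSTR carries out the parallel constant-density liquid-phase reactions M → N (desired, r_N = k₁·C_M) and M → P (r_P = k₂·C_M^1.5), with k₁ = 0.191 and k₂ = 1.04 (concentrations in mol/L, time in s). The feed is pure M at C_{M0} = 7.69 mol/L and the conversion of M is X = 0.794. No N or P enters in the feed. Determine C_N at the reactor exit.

Exit C_M = C_{M0}(1−X) = 7.69×0.206 = 1.584 mol/L.
In a CSTR the entire volume is at exit conditions, so r_N = 0.191×1.584 = 0.3026 and r_P = 1.04×1.584^1.5 = 2.074.
Fraction of consumed M going to N: r_N/(r_N+r_P) = 0.1273.
C_N = 0.1273·C_{M0}·X = 0.1273×7.69×0.794 = 0.777 mol/L.

0.777 mol/L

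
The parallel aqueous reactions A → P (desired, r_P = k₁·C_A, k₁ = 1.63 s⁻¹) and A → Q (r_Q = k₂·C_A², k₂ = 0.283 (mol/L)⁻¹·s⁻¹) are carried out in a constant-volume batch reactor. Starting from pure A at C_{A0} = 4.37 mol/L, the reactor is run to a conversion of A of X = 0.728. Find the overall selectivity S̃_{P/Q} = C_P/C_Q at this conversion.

C_A = C_{A0}(1−X) = 1.189 mol/L.
Along a PFR/batch, dC_P/dC_A = −r_P/(r_P+r_Q) = −k₁/(k₁+k₂·C_A).
Integrating from C_{A0} to C_A: C_P = (1.63/0.283)·ln[(1.63+0.283·4.37)/(1.63+0.283·1.19)] = 5.760·ln(2.867/1.966) = 2.171 mol/L.
C_Q = (C_{A0}−C_A)−C_P = 1.010 mol/L; S̃_{P/Q} = 2.171/1.010 = 2.15.

2.15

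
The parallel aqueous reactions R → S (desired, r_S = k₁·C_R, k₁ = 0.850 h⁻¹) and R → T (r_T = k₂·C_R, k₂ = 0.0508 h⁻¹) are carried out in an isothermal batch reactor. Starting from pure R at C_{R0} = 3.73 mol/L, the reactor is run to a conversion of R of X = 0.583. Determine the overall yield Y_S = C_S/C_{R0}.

0.550

C_R = C_{R0}(1−X) = 1.555 mol/L.
Both paths are first order in R, so the instantaneous fraction to S is constant: dC_S/d(−C_R) = k₁/(k₁+k₂) = 0.9436.
C_S = 0.9436·(C_{R0}−C_R) = 0.9436×2.175 = 2.05 mol/L.
Y_S = C_S/C_{R0} = 2.052/3.73 = 0.550.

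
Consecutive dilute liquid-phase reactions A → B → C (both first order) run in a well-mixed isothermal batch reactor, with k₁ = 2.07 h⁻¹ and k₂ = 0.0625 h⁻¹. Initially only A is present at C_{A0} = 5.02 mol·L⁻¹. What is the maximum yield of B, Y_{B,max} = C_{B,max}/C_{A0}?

Evaluating C_B at t_opt = ln(k₂/k₁)/(k₂−k₁) gives C_{B,max}/C_{A0} = (k₁/k₂)^[k₂/(k₂−k₁)].
= (2.07/0.0625)^(0.0625/(0.0625−2.07)) = (33.12)^(-0.03113) = 0.8968.

0.897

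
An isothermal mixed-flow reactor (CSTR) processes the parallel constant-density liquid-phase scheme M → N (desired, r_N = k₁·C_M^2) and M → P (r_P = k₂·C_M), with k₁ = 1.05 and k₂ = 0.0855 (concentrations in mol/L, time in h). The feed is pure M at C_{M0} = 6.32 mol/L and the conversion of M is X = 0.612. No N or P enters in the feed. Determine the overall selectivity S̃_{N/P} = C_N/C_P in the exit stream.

30.1

Exit C_M = C_{M0}(1−X) = 6.32×0.388 = 2.452 mol/L.
Rates in a CSTR are evaluated at the outlet concentration: r_N = 1.05×2.452^2 = 6.314, r_P = 0.0855×2.452 = 0.2097.
Overall selectivity = C_N/C_P = r_Nτ/(r_Pτ) = r_N/r_P = 30.1.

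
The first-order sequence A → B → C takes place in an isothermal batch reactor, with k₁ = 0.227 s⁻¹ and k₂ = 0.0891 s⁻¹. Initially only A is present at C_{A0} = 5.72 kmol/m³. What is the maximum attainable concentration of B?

3.13 kmol/m³

At the optimum, C_{B,max}/C_{A0} = (k₁/k₂)^[k₂/(k₂−k₁)].
= (0.227/0.0891)^(0.0891/(0.0891−0.227)) = (2.548)^(-0.6461) = 0.5465.
C_{B,max} = 0.5465×5.72 = 3.13 kmol/m³.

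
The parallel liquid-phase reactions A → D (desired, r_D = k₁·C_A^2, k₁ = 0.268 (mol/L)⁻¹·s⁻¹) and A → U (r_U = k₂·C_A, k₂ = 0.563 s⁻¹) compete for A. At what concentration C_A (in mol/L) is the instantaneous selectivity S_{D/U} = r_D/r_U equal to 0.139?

S_{D/U} = (k₁/k₂)·C_A ⇒ C_A = S·k₂/k₁.
= 0.139×0.563/0.268 = 0.292 mol/L.

0.292 mol/L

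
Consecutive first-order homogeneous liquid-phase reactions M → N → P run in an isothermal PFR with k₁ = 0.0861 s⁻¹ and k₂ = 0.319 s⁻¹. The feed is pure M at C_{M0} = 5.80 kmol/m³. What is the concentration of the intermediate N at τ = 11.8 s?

The intermediate concentration in a first-order A→B→C sequence is C_N = k₁C_{M0}(e^(−k₁τ) − e^(−k₂τ))/(k₂−k₁).
e^(−k₁τ) = e^(−0.0861×11.8) = e^(−1.016) = 0.3620; e^(−k₂τ) = e^(−3.764) = 0.02319.
C_N = 0.0861×5.80/(0.319−0.0861) × (0.3620−0.02319) = 2.144×0.3389 = 0.7266 kmol/m³.

0.727 kmol/m³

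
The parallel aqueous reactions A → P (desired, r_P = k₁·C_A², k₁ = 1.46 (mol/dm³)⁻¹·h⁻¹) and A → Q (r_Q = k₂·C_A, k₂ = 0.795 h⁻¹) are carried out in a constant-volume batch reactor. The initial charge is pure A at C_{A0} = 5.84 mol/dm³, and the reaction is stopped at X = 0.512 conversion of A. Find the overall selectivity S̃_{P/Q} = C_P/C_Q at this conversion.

7.69

C_A = C_{A0}(1−X) = 2.850 mol/dm³.
Along a PFR/batch, dC_Q/dC_A = −r_Q/(r_P+r_Q) = −k₂/(k₂+k₁·C_A).
Integrating from C_{A0} to C_A: C_Q = (0.795/1.46)·ln[(0.795+1.46·5.84)/(0.795+1.46·2.85)] = 0.5445·ln(9.321/4.956) = 0.3440 mol/dm³.
Then C_P = (C_{A0}−C_A) − C_Q = 2.990 − 0.3440 = 2.646 mol/dm³.
S̃_{P/Q} = C_P/C_Q = 2.646/0.3440 = 7.69.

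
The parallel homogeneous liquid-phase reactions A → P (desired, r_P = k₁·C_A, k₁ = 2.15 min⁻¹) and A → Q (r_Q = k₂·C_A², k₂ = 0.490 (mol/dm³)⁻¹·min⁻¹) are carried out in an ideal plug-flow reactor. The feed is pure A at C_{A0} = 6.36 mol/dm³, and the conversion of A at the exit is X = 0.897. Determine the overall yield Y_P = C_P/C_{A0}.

C_A = C_{A0}(1−X) = 0.6551 mol/dm³.
Along a PFR/batch, dC_P/dC_A = −r_P/(r_P+r_Q) = −k₁/(k₁+k₂·C_A).
Integrating from C_{A0} to C_A: C_P = (2.15/0.490)·ln[(2.15+0.490·6.36)/(2.15+0.490·0.655)] = 4.388·ln(5.266/2.471) = 3.320 mol/dm³.
Y_P = C_P/C_{A0} = 3.320/6.36 = 0.522.

0.522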